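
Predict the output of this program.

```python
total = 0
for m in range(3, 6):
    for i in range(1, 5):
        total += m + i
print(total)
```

m=3,i=1: total = 0+4 = 4
m=3,i=2: total = 4+5 = 9
m=3,i=3: total = 9+6 = 15
m=3,i=4: total = 15+7 = 22
m=4,i=1: total = 22+5 = 27
m=4,i=2: total = 27+6 = 33
m=4,i=3: total = 33+7 = 40
m=4,i=4: total = 40+8 = 48
m=5,i=1: total = 48+6 = 54
m=5,i=2: total = 54+7 = 61
m=5,i=3: total = 61+8 = 69
m=5,i=4: total = 69+9 = 78

78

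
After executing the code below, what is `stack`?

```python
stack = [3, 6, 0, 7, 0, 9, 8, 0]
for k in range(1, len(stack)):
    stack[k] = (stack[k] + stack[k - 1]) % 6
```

[3, 3, 3, 4, 4, 1, 3, 3]

k=1: stack[1] = (6+3)%6 = 3 → [3, 3, 0, 7, 0, 9, 8, 0]
k=2: stack[2] = (0+3)%6 = 3 → [3, 3, 3, 7, 0, 9, 8, 0]
k=3: stack[3] = (7+3)%6 = 4 → [3, 3, 3, 4, 0, 9, 8, 0]
k=4: stack[4] = (0+4)%6 = 4 → [3, 3, 3, 4, 4, 9, 8, 0]
k=5: stack[5] = (9+4)%6 = 1 → [3, 3, 3, 4, 4, 1, 8, 0]
k=6: stack[6] = (8+1)%6 = 3 → [3, 3, 3, 4, 4, 1, 3, 0]
k=7: stack[7] = (0+3)%6 = 3 → [3, 3, 3, 4, 4, 1, 3, 3]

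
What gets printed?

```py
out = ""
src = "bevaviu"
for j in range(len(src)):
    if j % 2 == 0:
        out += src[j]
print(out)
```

j=0: add 'b' → 'b'
j=1: skip
j=2: add 'v' → 'bv'
j=3: skip
j=4: add 'v' → 'bvv'
j=5: skip
j=6: add 'u' → 'bvvu'

bvvu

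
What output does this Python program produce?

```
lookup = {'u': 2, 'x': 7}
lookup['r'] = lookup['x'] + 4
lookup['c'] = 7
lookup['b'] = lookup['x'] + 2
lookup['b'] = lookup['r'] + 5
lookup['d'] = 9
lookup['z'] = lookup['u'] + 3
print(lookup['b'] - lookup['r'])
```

lookup['r'] = lookup['x']+4 = 11 → {'u': 2, 'x': 7, 'r': 11}
lookup['c'] = 7 → {'u': 2, 'x': 7, 'r': 11, 'c': 7}
lookup['b'] = lookup['x']+2 = 9 → {'u': 2, 'x': 7, 'r': 11, 'c': 7, 'b': 9}
lookup['b'] = lookup['r']+5 = 16 → {'u': 2, 'x': 7, 'r': 11, 'c': 7, 'b': 16}
lookup['d'] = 9 → {'u': 2, 'x': 7, 'r': 11, 'c': 7, 'b': 16, 'd': 9}
lookup['z'] = lookup['u']+3 = 5 → {'u': 2, 'x': 7, 'r': 11, 'c': 7, 'b': 16, 'd': 9, 'z': 5}
lookup['b']-lookup['r'] = 16-11 = 5

5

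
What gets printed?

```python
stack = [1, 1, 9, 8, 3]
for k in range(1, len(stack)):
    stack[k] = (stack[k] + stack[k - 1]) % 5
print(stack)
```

k=1: stack[1] = (1+1)%5 = 2 → [1, 2, 9, 8, 3]
k=2: stack[2] = (9+2)%5 = 1 → [1, 2, 1, 8, 3]
k=3: stack[3] = (8+1)%5 = 4 → [1, 2, 1, 4, 3]
k=4: stack[4] = (3+4)%5 = 2 → [1, 2, 1, 4, 2]

[1, 2, 1, 4, 2]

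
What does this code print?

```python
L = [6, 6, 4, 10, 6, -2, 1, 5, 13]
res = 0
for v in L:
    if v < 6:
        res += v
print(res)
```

v=6: not <6
v=6: not <6
v=4: <6, res = 0+4 = 4
v=10: not <6
v=6: not <6
v=-2: <6, res = 4+(-2) = 2
v=1: <6, res = 2+1 = 3
v=5: <6, res = 3+5 = 8
v=13: not <6

8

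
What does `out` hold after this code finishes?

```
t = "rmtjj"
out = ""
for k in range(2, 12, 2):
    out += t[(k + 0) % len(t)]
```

'tjmjr'

k=2: add t[2]='t' → 't'
k=4: add t[4]='j' → 'tj'
k=6: add t[1]='m' → 'tjm'
k=8: add t[3]='j' → 'tjmj'
k=10: add t[0]='r' → 'tjmjr'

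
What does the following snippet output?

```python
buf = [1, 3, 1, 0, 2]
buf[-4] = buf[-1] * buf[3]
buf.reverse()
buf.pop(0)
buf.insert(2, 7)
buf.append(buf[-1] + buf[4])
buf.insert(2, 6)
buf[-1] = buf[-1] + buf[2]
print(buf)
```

[0, 1, 6, 7, 0, 1, 8]

buf[-4] = buf[-1]*buf[3] = 2*0 = 0 → [1, 0, 1, 0, 2]
reverse → [2, 0, 1, 0, 1]
pop(0) removes 2 → [0, 1, 0, 1]
insert 7 at 2 → [0, 1, 7, 0, 1]
append buf[-1]+buf[4] = 1+1 = 2 → [0, 1, 7, 0, 1, 2]
insert 6 at 2 → [0, 1, 6, 7, 0, 1, 2]
buf[-1] = buf[-1]+buf[2] = 2+6 = 8 → [0, 1, 6, 7, 0, 1, 8]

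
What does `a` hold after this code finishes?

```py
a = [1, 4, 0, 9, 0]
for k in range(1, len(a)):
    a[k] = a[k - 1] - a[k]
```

[1, -3, -3, -12, -12]

k=1: a[1] = 1-4 = -3 → [1, -3, 0, 9, 0]
k=2: a[2] = (-3)-0 = -3 → [1, -3, -3, 9, 0]
k=3: a[3] = (-3)-9 = -12 → [1, -3, -3, -12, 0]
k=4: a[4] = (-12)-0 = -12 → [1, -3, -3, -12, -12]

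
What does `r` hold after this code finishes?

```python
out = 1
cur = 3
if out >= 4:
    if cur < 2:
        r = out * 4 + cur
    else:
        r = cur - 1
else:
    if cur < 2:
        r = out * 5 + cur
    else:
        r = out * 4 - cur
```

1

out=1, cur=3
out >= 4 is False; cur < 2 is False
→ r = out * 4 - cur = 1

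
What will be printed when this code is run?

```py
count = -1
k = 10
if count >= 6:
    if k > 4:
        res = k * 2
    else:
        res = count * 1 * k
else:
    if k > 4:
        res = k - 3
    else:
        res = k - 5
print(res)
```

7

count=-1, k=10
count >= 6 is False; k > 4 is True
→ res = k - 3 = 7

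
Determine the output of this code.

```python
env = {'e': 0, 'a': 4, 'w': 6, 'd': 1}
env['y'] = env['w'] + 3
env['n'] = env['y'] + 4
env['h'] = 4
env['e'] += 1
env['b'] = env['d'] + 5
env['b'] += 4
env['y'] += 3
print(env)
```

env['y'] = env['w']+3 = 9 → {'e': 0, 'a': 4, 'w': 6, 'd': 1, 'y': 9}
env['n'] = env['y']+4 = 13 → {'e': 0, 'a': 4, 'w': 6, 'd': 1, 'y': 9, 'n': 13}
env['h'] = 4 → {'e': 0, 'a': 4, 'w': 6, 'd': 1, 'y': 9, 'n': 13, 'h': 4}
env['e'] = 0+1 = 1 → {'e': 1, 'a': 4, 'w': 6, 'd': 1, 'y': 9, 'n': 13, 'h': 4}
env['b'] = env['d']+5 = 6 → {'e': 1, 'a': 4, 'w': 6, 'd': 1, 'y': 9, 'n': 13, 'h': 4, 'b': 6}
env['b'] = 6+4 = 10 → {'e': 1, 'a': 4, 'w': 6, 'd': 1, 'y': 9, 'n': 13, 'h': 4, 'b': 10}
env['y'] = 9+3 = 12 → {'e': 1, 'a': 4, 'w': 6, 'd': 1, 'y': 12, 'n': 13, 'h': 4, 'b': 10}

{'e': 1, 'a': 4, 'w': 6, 'd': 1, 'y': 12, 'n': 13, 'h': 4, 'b': 10}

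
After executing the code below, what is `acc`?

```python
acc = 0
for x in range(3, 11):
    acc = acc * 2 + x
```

1012

x=3: acc = 0*2+3 = 3
x=4: acc = 3*2+4 = 10
x=5: acc = 10*2+5 = 25
x=6: acc = 25*2+6 = 56
x=7: acc = 56*2+7 = 119
x=8: acc = 119*2+8 = 246
x=9: acc = 246*2+9 = 501
x=10: acc = 501*2+10 = 1012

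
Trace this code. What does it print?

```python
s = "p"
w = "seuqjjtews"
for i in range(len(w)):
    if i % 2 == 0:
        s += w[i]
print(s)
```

i=0: add 's' → 'ps'
i=1: skip
i=2: add 'u' → 'psu'
i=3: skip
i=4: add 'j' → 'psuj'
i=5: skip
i=6: add 't' → 'psujt'
i=7: skip
i=8: add 'w' → 'psujtw'
i=9: skip

psujtw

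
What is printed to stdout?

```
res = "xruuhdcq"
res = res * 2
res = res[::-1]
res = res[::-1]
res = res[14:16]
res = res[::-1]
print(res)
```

qc

repeat ×2 → 'xruuhdcqxruuhdcq'
reverse → 'qcdhuurxqcdhuurx'
reverse → 'xruuhdcqxruuhdcq'
slice [14:16] → 'cq'
reverse → 'qc'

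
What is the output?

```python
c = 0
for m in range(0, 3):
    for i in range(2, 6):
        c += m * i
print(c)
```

m=0,i=2: c = 0+0 = 0
m=0,i=3: c = 0+0 = 0
m=0,i=4: c = 0+0 = 0
m=0,i=5: c = 0+0 = 0
m=1,i=2: c = 0+2 = 2
m=1,i=3: c = 2+3 = 5
m=1,i=4: c = 5+4 = 9
m=1,i=5: c = 9+5 = 14
m=2,i=2: c = 14+4 = 18
m=2,i=3: c = 18+6 = 24
m=2,i=4: c = 24+8 = 32
m=2,i=5: c = 32+10 = 42

42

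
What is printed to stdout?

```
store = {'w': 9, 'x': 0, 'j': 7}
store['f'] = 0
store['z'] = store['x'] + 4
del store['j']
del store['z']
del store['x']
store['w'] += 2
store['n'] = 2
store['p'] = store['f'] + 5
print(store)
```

store['f'] = 0 → {'w': 9, 'x': 0, 'j': 7, 'f': 0}
store['z'] = store['x']+4 = 4 → {'w': 9, 'x': 0, 'j': 7, 'f': 0, 'z': 4}
del 'j' → {'w': 9, 'x': 0, 'f': 0, 'z': 4}
del 'z' → {'w': 9, 'x': 0, 'f': 0}
del 'x' → {'w': 9, 'f': 0}
store['w'] = 9+2 = 11 → {'w': 11, 'f': 0}
store['n'] = 2 → {'w': 11, 'f': 0, 'n': 2}
store['p'] = store['f']+5 = 5 → {'w': 11, 'f': 0, 'n': 2, 'p': 5}

{'w': 11, 'f': 0, 'n': 2, 'p': 5}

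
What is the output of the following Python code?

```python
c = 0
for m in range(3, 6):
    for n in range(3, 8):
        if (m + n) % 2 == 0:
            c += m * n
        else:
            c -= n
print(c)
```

m=3,n=3: even sum, c = 0+9 = 9
m=3,n=4: odd sum, c = 9-4 = 5
m=3,n=5: even sum, c = 5+15 = 20
m=3,n=6: odd sum, c = 20-6 = 14
m=3,n=7: even sum, c = 14+21 = 35
m=4,n=3: odd sum, c = 35-3 = 32
m=4,n=4: even sum, c = 32+16 = 48
m=4,n=5: odd sum, c = 48-5 = 43
m=4,n=6: even sum, c = 43+24 = 67
m=4,n=7: odd sum, c = 67-7 = 60
m=5,n=3: even sum, c = 60+15 = 75
m=5,n=4: odd sum, c = 75-4 = 71
m=5,n=5: even sum, c = 71+25 = 96
m=5,n=6: odd sum, c = 96-6 = 90
m=5,n=7: even sum, c = 90+35 = 125

125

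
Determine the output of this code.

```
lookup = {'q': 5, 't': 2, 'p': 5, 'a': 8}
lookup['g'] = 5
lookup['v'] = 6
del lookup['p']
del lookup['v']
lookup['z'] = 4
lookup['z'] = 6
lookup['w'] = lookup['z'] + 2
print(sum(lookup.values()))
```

34

lookup['g'] = 5 → {'q': 5, 't': 2, 'p': 5, 'a': 8, 'g': 5}
lookup['v'] = 6 → {'q': 5, 't': 2, 'p': 5, 'a': 8, 'g': 5, 'v': 6}
del 'p' → {'q': 5, 't': 2, 'a': 8, 'g': 5, 'v': 6}
del 'v' → {'q': 5, 't': 2, 'a': 8, 'g': 5}
lookup['z'] = 4 → {'q': 5, 't': 2, 'a': 8, 'g': 5, 'z': 4}
lookup['z'] = 6 → {'q': 5, 't': 2, 'a': 8, 'g': 5, 'z': 6}
lookup['w'] = lookup['z']+2 = 8 → {'q': 5, 't': 2, 'a': 8, 'g': 5, 'z': 6, 'w': 8}
sum of values = 34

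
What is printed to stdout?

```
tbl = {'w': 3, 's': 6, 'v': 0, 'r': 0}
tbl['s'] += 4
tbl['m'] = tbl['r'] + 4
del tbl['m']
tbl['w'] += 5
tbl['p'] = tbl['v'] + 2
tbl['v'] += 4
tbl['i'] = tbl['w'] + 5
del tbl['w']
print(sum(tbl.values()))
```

tbl['s'] = 6+4 = 10 → {'w': 3, 's': 10, 'v': 0, 'r': 0}
tbl['m'] = tbl['r']+4 = 4 → {'w': 3, 's': 10, 'v': 0, 'r': 0, 'm': 4}
del 'm' → {'w': 3, 's': 10, 'v': 0, 'r': 0}
tbl['w'] = 3+5 = 8 → {'w': 8, 's': 10, 'v': 0, 'r': 0}
tbl['p'] = tbl['v']+2 = 2 → {'w': 8, 's': 10, 'v': 0, 'r': 0, 'p': 2}
tbl['v'] = 0+4 = 4 → {'w': 8, 's': 10, 'v': 4, 'r': 0, 'p': 2}
tbl['i'] = tbl['w']+5 = 13 → {'w': 8, 's': 10, 'v': 4, 'r': 0, 'p': 2, 'i': 13}
del 'w' → {'s': 10, 'v': 4, 'r': 0, 'p': 2, 'i': 13}
sum of values = 29

29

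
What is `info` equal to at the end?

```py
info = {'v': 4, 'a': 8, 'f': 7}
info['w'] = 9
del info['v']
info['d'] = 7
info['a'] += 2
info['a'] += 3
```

info['w'] = 9 → {'v': 4, 'a': 8, 'f': 7, 'w': 9}
del 'v' → {'a': 8, 'f': 7, 'w': 9}
info['d'] = 7 → {'a': 8, 'f': 7, 'w': 9, 'd': 7}
info['a'] = 8+2 = 10 → {'a': 10, 'f': 7, 'w': 9, 'd': 7}
info['a'] = 10+3 = 13 → {'a': 13, 'f': 7, 'w': 9, 'd': 7}

{'a': 13, 'f': 7, 'w': 9, 'd': 7}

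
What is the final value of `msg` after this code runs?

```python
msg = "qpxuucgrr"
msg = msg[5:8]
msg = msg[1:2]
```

slice [5:8] → 'cgr'
slice [1:2] → 'g'

'g'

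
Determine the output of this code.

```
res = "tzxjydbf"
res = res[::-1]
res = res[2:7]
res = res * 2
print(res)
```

reverse → 'fbdyjxzt'
slice [2:7] → 'dyjxz'
repeat ×2 → 'dyjxzdyjxz'

dyjxzdyjxz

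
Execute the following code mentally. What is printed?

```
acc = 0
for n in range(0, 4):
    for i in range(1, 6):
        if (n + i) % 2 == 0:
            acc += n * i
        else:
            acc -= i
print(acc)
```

n=0,i=1: odd sum, acc = 0-1 = -1
n=0,i=2: even sum, acc = (-1)+0 = -1
n=0,i=3: odd sum, acc = (-1)-3 = -4
n=0,i=4: even sum, acc = (-4)+0 = -4
n=0,i=5: odd sum, acc = (-4)-5 = -9
n=1,i=1: even sum, acc = (-9)+1 = -8
n=1,i=2: odd sum, acc = (-8)-2 = -10
n=1,i=3: even sum, acc = (-10)+3 = -7
n=1,i=4: odd sum, acc = (-7)-4 = -11
n=1,i=5: even sum, acc = (-11)+5 = -6
n=2,i=1: odd sum, acc = (-6)-1 = -7
n=2,i=2: even sum, acc = (-7)+4 = -3
n=2,i=3: odd sum, acc = (-3)-3 = -6
n=2,i=4: even sum, acc = (-6)+8 = 2
n=2,i=5: odd sum, acc = 2-5 = -3
n=3,i=1: even sum, acc = (-3)+3 = 0
n=3,i=2: odd sum, acc = 0-2 = -2
n=3,i=3: even sum, acc = (-2)+9 = 7
n=3,i=4: odd sum, acc = 7-4 = 3
n=3,i=5: even sum, acc = 3+15 = 18

18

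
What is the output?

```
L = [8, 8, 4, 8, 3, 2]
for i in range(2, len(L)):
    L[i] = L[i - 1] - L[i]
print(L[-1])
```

-9

i=2: L[2] = 8-4 = 4 → [8, 8, 4, 8, 3, 2]
i=3: L[3] = 4-8 = -4 → [8, 8, 4, -4, 3, 2]
i=4: L[4] = (-4)-3 = -7 → [8, 8, 4, -4, -7, 2]
i=5: L[5] = (-7)-2 = -9 → [8, 8, 4, -4, -7, -9]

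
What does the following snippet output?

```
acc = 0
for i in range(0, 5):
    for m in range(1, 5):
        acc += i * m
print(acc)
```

100

i=0,m=1: acc = 0+0 = 0
i=0,m=2: acc = 0+0 = 0
i=0,m=3: acc = 0+0 = 0
i=0,m=4: acc = 0+0 = 0
i=1,m=1: acc = 0+1 = 1
i=1,m=2: acc = 1+2 = 3
i=1,m=3: acc = 3+3 = 6
i=1,m=4: acc = 6+4 = 10
i=2,m=1: acc = 10+2 = 12
i=2,m=2: acc = 12+4 = 16
i=2,m=3: acc = 16+6 = 22
i=2,m=4: acc = 22+8 = 30
i=3,m=1: acc = 30+3 = 33
i=3,m=2: acc = 33+6 = 39
i=3,m=3: acc = 39+9 = 48
i=3,m=4: acc = 48+12 = 60
i=4,m=1: acc = 60+4 = 64
i=4,m=2: acc = 64+8 = 72
i=4,m=3: acc = 72+12 = 84
i=4,m=4: acc = 84+16 = 100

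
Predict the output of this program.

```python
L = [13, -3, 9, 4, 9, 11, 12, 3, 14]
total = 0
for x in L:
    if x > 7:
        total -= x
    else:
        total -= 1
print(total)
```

x=13: >7, total = 0-13 = -13
x=-3: not >7, total = (-13)-1 = -14
x=9: >7, total = (-14)-9 = -23
x=4: not >7, total = (-23)-1 = -24
x=9: >7, total = (-24)-9 = -33
x=11: >7, total = (-33)-11 = -44
x=12: >7, total = (-44)-12 = -56
x=3: not >7, total = (-56)-1 = -57
x=14: >7, total = (-57)-14 = -71

-71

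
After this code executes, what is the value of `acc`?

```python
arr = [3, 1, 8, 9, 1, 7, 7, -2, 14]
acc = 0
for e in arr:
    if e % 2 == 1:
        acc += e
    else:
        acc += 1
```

31

e=3: odd, acc = 0+3 = 3
e=1: odd, acc = 3+1 = 4
e=8: not odd, acc = 4+1 = 5
e=9: odd, acc = 5+9 = 14
e=1: odd, acc = 14+1 = 15
e=7: odd, acc = 15+7 = 22
e=7: odd, acc = 22+7 = 29
e=-2: not odd, acc = 29+1 = 30
e=14: not odd, acc = 30+1 = 31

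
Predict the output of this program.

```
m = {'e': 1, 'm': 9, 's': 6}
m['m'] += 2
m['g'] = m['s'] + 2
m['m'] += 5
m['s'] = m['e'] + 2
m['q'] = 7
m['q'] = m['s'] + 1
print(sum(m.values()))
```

m['m'] = 9+2 = 11 → {'e': 1, 'm': 11, 's': 6}
m['g'] = m['s']+2 = 8 → {'e': 1, 'm': 11, 's': 6, 'g': 8}
m['m'] = 11+5 = 16 → {'e': 1, 'm': 16, 's': 6, 'g': 8}
m['s'] = m['e']+2 = 3 → {'e': 1, 'm': 16, 's': 3, 'g': 8}
m['q'] = 7 → {'e': 1, 'm': 16, 's': 3, 'g': 8, 'q': 7}
m['q'] = m['s']+1 = 4 → {'e': 1, 'm': 16, 's': 3, 'g': 8, 'q': 4}
sum of values = 32

32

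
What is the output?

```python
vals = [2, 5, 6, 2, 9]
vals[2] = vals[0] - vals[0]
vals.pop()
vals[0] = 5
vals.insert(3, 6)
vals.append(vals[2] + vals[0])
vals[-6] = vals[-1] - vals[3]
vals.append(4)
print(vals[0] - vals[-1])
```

-5

vals[2] = vals[0]-vals[0] = 2-2 = 0 → [2, 5, 0, 2, 9]
pop() removes 9 → [2, 5, 0, 2]
vals[0] = 5 → [5, 5, 0, 2]
insert 6 at 3 → [5, 5, 0, 6, 2]
append vals[2]+vals[0] = 0+5 = 5 → [5, 5, 0, 6, 2, 5]
vals[-6] = vals[-1]-vals[3] = 5-6 = -1 → [-1, 5, 0, 6, 2, 5]
append 4 → [-1, 5, 0, 6, 2, 5, 4]
vals[0]-vals[-1] = (-1)-4 = -5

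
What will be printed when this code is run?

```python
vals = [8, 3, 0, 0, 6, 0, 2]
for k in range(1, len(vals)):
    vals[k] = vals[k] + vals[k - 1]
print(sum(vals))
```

94

k=1: vals[1] = 3+8 = 11 → [8, 11, 0, 0, 6, 0, 2]
k=2: vals[2] = 0+11 = 11 → [8, 11, 11, 0, 6, 0, 2]
k=3: vals[3] = 0+11 = 11 → [8, 11, 11, 11, 6, 0, 2]
k=4: vals[4] = 6+11 = 17 → [8, 11, 11, 11, 17, 0, 2]
k=5: vals[5] = 0+17 = 17 → [8, 11, 11, 11, 17, 17, 2]
k=6: vals[6] = 2+17 = 19 → [8, 11, 11, 11, 17, 17, 19]
sum = 94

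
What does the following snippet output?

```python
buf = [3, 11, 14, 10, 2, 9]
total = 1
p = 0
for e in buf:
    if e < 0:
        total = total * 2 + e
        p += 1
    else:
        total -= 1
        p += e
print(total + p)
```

e=3: not <0, total = 1-1 = 0; p=3
e=11: not <0, total = 0-1 = -1; p=14
e=14: not <0, total = (-1)-1 = -2; p=28
e=10: not <0, total = (-2)-1 = -3; p=38
e=2: not <0, total = (-3)-1 = -4; p=40
e=9: not <0, total = (-4)-1 = -5; p=49
total+p = (-5)+49 = 44

44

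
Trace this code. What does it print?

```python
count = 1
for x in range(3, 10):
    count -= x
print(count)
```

-41

x=3: count = 1-3 = -2
x=4: count = (-2)-4 = -6
x=5: count = (-6)-5 = -11
x=6: count = (-11)-6 = -17
x=7: count = (-17)-7 = -24
x=8: count = (-24)-8 = -32
x=9: count = (-32)-9 = -41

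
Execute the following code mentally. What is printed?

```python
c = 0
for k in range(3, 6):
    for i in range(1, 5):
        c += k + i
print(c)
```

k=3,i=1: c = 0+4 = 4
k=3,i=2: c = 4+5 = 9
k=3,i=3: c = 9+6 = 15
k=3,i=4: c = 15+7 = 22
k=4,i=1: c = 22+5 = 27
k=4,i=2: c = 27+6 = 33
k=4,i=3: c = 33+7 = 40
k=4,i=4: c = 40+8 = 48
k=5,i=1: c = 48+6 = 54
k=5,i=2: c = 54+7 = 61
k=5,i=3: c = 61+8 = 69
k=5,i=4: c = 69+9 = 78

78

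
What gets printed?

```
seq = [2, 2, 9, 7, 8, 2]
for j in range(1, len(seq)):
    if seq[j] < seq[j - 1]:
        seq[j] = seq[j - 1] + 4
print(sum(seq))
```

j=1: 2>=2, unchanged → [2, 2, 9, 7, 8, 2]
j=2: 9>=2, unchanged → [2, 2, 9, 7, 8, 2]
j=3: 7<9, seq[3] = 9+4 = 13 → [2, 2, 9, 13, 8, 2]
j=4: 8<13, seq[4] = 13+4 = 17 → [2, 2, 9, 13, 17, 2]
j=5: 2<17, seq[5] = 17+4 = 21 → [2, 2, 9, 13, 17, 21]
sum = 64

64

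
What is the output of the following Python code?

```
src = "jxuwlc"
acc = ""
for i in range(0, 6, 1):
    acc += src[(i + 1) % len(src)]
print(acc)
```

i=0: add src[1]='x' → 'x'
i=1: add src[2]='u' → 'xu'
i=2: add src[3]='w' → 'xuw'
i=3: add src[4]='l' → 'xuwl'
i=4: add src[5]='c' → 'xuwlc'
i=5: add src[0]='j' → 'xuwlcj'

xuwlcj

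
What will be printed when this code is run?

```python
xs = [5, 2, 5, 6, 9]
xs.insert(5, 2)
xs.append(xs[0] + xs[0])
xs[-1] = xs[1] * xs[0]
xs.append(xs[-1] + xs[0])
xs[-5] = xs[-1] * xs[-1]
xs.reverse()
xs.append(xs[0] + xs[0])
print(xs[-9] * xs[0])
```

225

insert 2 at 5 → [5, 2, 5, 6, 9, 2]
append xs[0]+xs[0] = 5+5 = 10 → [5, 2, 5, 6, 9, 2, 10]
xs[-1] = xs[1]*xs[0] = 2*5 = 10 → [5, 2, 5, 6, 9, 2, 10]
append xs[-1]+xs[0] = 10+5 = 15 → [5, 2, 5, 6, 9, 2, 10, 15]
xs[-5] = xs[-1]*xs[-1] = 15*15 = 225 → [5, 2, 5, 225, 9, 2, 10, 15]
reverse → [15, 10, 2, 9, 225, 5, 2, 5]
append xs[0]+xs[0] = 15+15 = 30 → [15, 10, 2, 9, 225, 5, 2, 5, 30]
xs[-9]*xs[0] = 15*15 = 225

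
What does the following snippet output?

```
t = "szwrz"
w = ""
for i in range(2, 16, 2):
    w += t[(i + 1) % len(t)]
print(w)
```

rswzzrs

i=2: add t[3]='r' → 'r'
i=4: add t[0]='s' → 'rs'
i=6: add t[2]='w' → 'rsw'
i=8: add t[4]='z' → 'rswz'
i=10: add t[1]='z' → 'rswzz'
i=12: add t[3]='r' → 'rswzzr'
i=14: add t[0]='s' → 'rswzzrs'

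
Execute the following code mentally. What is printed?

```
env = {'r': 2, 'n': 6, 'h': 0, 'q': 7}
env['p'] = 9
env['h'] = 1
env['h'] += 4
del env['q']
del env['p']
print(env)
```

env['p'] = 9 → {'r': 2, 'n': 6, 'h': 0, 'q': 7, 'p': 9}
env['h'] = 1 → {'r': 2, 'n': 6, 'h': 1, 'q': 7, 'p': 9}
env['h'] = 1+4 = 5 → {'r': 2, 'n': 6, 'h': 5, 'q': 7, 'p': 9}
del 'q' → {'r': 2, 'n': 6, 'h': 5, 'p': 9}
del 'p' → {'r': 2, 'n': 6, 'h': 5}

{'r': 2, 'n': 6, 'h': 5}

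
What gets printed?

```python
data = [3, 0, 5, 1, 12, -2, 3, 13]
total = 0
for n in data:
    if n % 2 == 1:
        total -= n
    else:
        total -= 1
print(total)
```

n=3: odd, total = 0-3 = -3
n=0: not odd, total = (-3)-1 = -4
n=5: odd, total = (-4)-5 = -9
n=1: odd, total = (-9)-1 = -10
n=12: not odd, total = (-10)-1 = -11
n=-2: not odd, total = (-11)-1 = -12
n=3: odd, total = (-12)-3 = -15
n=13: odd, total = (-15)-13 = -28

-28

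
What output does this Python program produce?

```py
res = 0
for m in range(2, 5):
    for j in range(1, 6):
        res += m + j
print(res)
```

90

m=2,j=1: res = 0+3 = 3
m=2,j=2: res = 3+4 = 7
m=2,j=3: res = 7+5 = 12
m=2,j=4: res = 12+6 = 18
m=2,j=5: res = 18+7 = 25
m=3,j=1: res = 25+4 = 29
m=3,j=2: res = 29+5 = 34
m=3,j=3: res = 34+6 = 40
m=3,j=4: res = 40+7 = 47
m=3,j=5: res = 47+8 = 55
m=4,j=1: res = 55+5 = 60
m=4,j=2: res = 60+6 = 66
m=4,j=3: res = 66+7 = 73
m=4,j=4: res = 73+8 = 81
m=4,j=5: res = 81+9 = 90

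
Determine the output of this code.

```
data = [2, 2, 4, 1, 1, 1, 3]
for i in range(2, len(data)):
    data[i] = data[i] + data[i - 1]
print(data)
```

[2, 2, 6, 7, 8, 9, 12]

i=2: data[2] = 4+2 = 6 → [2, 2, 6, 1, 1, 1, 3]
i=3: data[3] = 1+6 = 7 → [2, 2, 6, 7, 1, 1, 3]
i=4: data[4] = 1+7 = 8 → [2, 2, 6, 7, 8, 1, 3]
i=5: data[5] = 1+8 = 9 → [2, 2, 6, 7, 8, 9, 3]
i=6: data[6] = 3+9 = 12 → [2, 2, 6, 7, 8, 9, 12]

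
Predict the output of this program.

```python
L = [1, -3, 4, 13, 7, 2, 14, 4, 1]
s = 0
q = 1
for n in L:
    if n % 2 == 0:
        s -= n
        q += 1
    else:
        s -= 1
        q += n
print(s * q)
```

n=1: not even, s = 0-1 = -1; q=2
n=-3: not even, s = (-1)-1 = -2; q=-1
n=4: even, s = (-2)-4 = -6; q=0
n=13: not even, s = (-6)-1 = -7; q=13
n=7: not even, s = (-7)-1 = -8; q=20
n=2: even, s = (-8)-2 = -10; q=21
n=14: even, s = (-10)-14 = -24; q=22
n=4: even, s = (-24)-4 = -28; q=23
n=1: not even, s = (-28)-1 = -29; q=24
s*q = (-29)*24 = -696

-696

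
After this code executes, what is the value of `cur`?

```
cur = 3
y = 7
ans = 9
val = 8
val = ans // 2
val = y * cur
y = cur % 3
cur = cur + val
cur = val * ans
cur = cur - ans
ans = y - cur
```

180

val = 9//2 = 4
val = 7*3 = 21
y = 3%3 = 0
cur = 3+21 = 24
cur = 21*9 = 189
cur = 189-9 = 180
ans = 0-180 = -180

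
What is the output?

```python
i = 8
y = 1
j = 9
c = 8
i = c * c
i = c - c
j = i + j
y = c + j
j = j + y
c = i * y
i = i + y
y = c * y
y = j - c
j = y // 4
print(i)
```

17

i = 8*8 = 64
i = 8-8 = 0
j = 0+9 = 9
y = 8+9 = 17
j = 9+17 = 26
c = 0*17 = 0
i = 0+17 = 17
y = 0*17 = 0
y = 26-0 = 26
j = 26//4 = 6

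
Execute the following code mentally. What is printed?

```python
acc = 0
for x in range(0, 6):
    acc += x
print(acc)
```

15

x=0: acc = 0+0 = 0
x=1: acc = 0+1 = 1
x=2: acc = 1+2 = 3
x=3: acc = 3+3 = 6
x=4: acc = 6+4 = 10
x=5: acc = 10+5 = 15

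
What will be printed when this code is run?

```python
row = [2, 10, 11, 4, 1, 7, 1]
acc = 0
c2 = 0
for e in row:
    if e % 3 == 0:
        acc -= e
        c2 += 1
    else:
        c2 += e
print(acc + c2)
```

36

e=2: not %3==0; c2=2
e=10: not %3==0; c2=12
e=11: not %3==0; c2=23
e=4: not %3==0; c2=27
e=1: not %3==0; c2=28
e=7: not %3==0; c2=35
e=1: not %3==0; c2=36
acc+c2 = 0+36 = 36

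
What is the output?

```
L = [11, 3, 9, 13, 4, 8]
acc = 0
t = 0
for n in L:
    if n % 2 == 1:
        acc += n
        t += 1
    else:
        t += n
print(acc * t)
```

576

n=11: odd, acc = 0+11 = 11; t=1
n=3: odd, acc = 11+3 = 14; t=2
n=9: odd, acc = 14+9 = 23; t=3
n=13: odd, acc = 23+13 = 36; t=4
n=4: not odd; t=8
n=8: not odd; t=16
acc*t = 36*16 = 576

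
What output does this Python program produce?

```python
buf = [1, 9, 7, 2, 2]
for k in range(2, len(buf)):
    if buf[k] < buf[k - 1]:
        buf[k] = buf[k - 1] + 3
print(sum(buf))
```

55

k=2: 7<9, buf[2] = 9+3 = 12 → [1, 9, 12, 2, 2]
k=3: 2<12, buf[3] = 12+3 = 15 → [1, 9, 12, 15, 2]
k=4: 2<15, buf[4] = 15+3 = 18 → [1, 9, 12, 15, 18]
sum = 55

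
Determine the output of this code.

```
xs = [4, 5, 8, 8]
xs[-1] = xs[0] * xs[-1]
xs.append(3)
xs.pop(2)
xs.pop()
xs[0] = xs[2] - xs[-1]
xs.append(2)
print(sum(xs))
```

39

xs[-1] = xs[0]*xs[-1] = 4*8 = 32 → [4, 5, 8, 32]
append 3 → [4, 5, 8, 32, 3]
pop(2) removes 8 → [4, 5, 32, 3]
pop() removes 3 → [4, 5, 32]
xs[0] = xs[2]-xs[-1] = 32-32 = 0 → [0, 5, 32]
append 2 → [0, 5, 32, 2]
sum = 39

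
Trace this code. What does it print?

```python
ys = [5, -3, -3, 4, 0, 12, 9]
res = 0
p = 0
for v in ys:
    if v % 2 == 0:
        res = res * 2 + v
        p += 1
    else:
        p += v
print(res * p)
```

308

v=5: not even; p=5
v=-3: not even; p=2
v=-3: not even; p=-1
v=4: even, res = 0*2+4 = 4; p=0
v=0: even, res = 4*2+0 = 8; p=1
v=12: even, res = 8*2+12 = 28; p=2
v=9: not even; p=11
res*p = 28*11 = 308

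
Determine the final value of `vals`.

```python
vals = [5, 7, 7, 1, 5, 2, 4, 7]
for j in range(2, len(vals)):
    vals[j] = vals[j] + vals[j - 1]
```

j=2: vals[2] = 7+7 = 14 → [5, 7, 14, 1, 5, 2, 4, 7]
j=3: vals[3] = 1+14 = 15 → [5, 7, 14, 15, 5, 2, 4, 7]
j=4: vals[4] = 5+15 = 20 → [5, 7, 14, 15, 20, 2, 4, 7]
j=5: vals[5] = 2+20 = 22 → [5, 7, 14, 15, 20, 22, 4, 7]
j=6: vals[6] = 4+22 = 26 → [5, 7, 14, 15, 20, 22, 26, 7]
j=7: vals[7] = 7+26 = 33 → [5, 7, 14, 15, 20, 22, 26, 33]

[5, 7, 14, 15, 20, 22, 26, 33]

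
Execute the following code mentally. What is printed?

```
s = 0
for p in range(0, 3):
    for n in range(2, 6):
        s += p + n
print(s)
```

54

p=0,n=2: s = 0+2 = 2
p=0,n=3: s = 2+3 = 5
p=0,n=4: s = 5+4 = 9
p=0,n=5: s = 9+5 = 14
p=1,n=2: s = 14+3 = 17
p=1,n=3: s = 17+4 = 21
p=1,n=4: s = 21+5 = 26
p=1,n=5: s = 26+6 = 32
p=2,n=2: s = 32+4 = 36
p=2,n=3: s = 36+5 = 41
p=2,n=4: s = 41+6 = 47
p=2,n=5: s = 47+7 = 54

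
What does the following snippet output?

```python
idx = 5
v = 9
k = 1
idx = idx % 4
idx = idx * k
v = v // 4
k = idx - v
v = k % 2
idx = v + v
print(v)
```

1

idx = 5%4 = 1
idx = 1*1 = 1
v = 9//4 = 2
k = 1-2 = -1
v = (-1)%2 = 1
idx = 1+1 = 2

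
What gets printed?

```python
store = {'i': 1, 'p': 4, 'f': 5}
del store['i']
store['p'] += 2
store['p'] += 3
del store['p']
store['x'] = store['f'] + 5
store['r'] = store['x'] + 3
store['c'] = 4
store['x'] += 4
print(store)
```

{'f': 5, 'x': 14, 'r': 13, 'c': 4}

del 'i' → {'p': 4, 'f': 5}
store['p'] = 4+2 = 6 → {'p': 6, 'f': 5}
store['p'] = 6+3 = 9 → {'p': 9, 'f': 5}
del 'p' → {'f': 5}
store['x'] = store['f']+5 = 10 → {'f': 5, 'x': 10}
store['r'] = store['x']+3 = 13 → {'f': 5, 'x': 10, 'r': 13}
store['c'] = 4 → {'f': 5, 'x': 10, 'r': 13, 'c': 4}
store['x'] = 10+4 = 14 → {'f': 5, 'x': 14, 'r': 13, 'c': 4}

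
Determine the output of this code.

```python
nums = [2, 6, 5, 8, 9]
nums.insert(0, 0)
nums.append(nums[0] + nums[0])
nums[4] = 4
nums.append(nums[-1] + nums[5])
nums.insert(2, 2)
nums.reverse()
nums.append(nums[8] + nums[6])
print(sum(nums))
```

insert 0 at 0 → [0, 2, 6, 5, 8, 9]
append nums[0]+nums[0] = 0+0 = 0 → [0, 2, 6, 5, 8, 9, 0]
nums[4] = 4 → [0, 2, 6, 5, 4, 9, 0]
append nums[-1]+nums[5] = 0+9 = 9 → [0, 2, 6, 5, 4, 9, 0, 9]
insert 2 at 2 → [0, 2, 2, 6, 5, 4, 9, 0, 9]
reverse → [9, 0, 9, 4, 5, 6, 2, 2, 0]
append nums[8]+nums[6] = 0+2 = 2 → [9, 0, 9, 4, 5, 6, 2, 2, 0, 2]
sum = 39

39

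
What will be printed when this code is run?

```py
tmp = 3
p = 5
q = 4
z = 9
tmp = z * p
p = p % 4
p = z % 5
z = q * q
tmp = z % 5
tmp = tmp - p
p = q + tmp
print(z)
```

16

tmp = 9*5 = 45
p = 5%4 = 1
p = 9%5 = 4
z = 4*4 = 16
tmp = 16%5 = 1
tmp = 1-4 = -3
p = 4+(-3) = 1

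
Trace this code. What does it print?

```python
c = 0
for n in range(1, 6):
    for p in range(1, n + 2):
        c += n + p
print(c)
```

n=1,p=1: c = 0+2 = 2
n=1,p=2: c = 2+3 = 5
n=2,p=1: c = 5+3 = 8
n=2,p=2: c = 8+4 = 12
n=2,p=3: c = 12+5 = 17
n=3,p=1: c = 17+4 = 21
n=3,p=2: c = 21+5 = 26
n=3,p=3: c = 26+6 = 32
n=3,p=4: c = 32+7 = 39
n=4,p=1: c = 39+5 = 44
n=4,p=2: c = 44+6 = 50
n=4,p=3: c = 50+7 = 57
n=4,p=4: c = 57+8 = 65
n=4,p=5: c = 65+9 = 74
n=5,p=1: c = 74+6 = 80
n=5,p=2: c = 80+7 = 87
n=5,p=3: c = 87+8 = 95
n=5,p=4: c = 95+9 = 104
n=5,p=5: c = 104+10 = 114
n=5,p=6: c = 114+11 = 125

125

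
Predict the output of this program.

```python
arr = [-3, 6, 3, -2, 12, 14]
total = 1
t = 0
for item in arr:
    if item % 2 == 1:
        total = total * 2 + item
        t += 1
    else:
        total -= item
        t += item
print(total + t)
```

-3

item=-3: odd, total = 1*2+(-3) = -1; t=1
item=6: not odd, total = (-1)-6 = -7; t=7
item=3: odd, total = (-7)*2+3 = -11; t=8
item=-2: not odd, total = (-11)-(-2) = -9; t=6
item=12: not odd, total = (-9)-12 = -21; t=18
item=14: not odd, total = (-21)-14 = -35; t=32
total+t = (-35)+32 = -3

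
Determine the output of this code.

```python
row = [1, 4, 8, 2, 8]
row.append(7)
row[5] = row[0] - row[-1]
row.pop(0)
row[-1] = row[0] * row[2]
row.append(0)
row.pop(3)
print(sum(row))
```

22

append 7 → [1, 4, 8, 2, 8, 7]
row[5] = row[0]-row[-1] = 1-7 = -6 → [1, 4, 8, 2, 8, -6]
pop(0) removes 1 → [4, 8, 2, 8, -6]
row[-1] = row[0]*row[2] = 4*2 = 8 → [4, 8, 2, 8, 8]
append 0 → [4, 8, 2, 8, 8, 0]
pop(3) removes 8 → [4, 8, 2, 8, 0]
sum = 22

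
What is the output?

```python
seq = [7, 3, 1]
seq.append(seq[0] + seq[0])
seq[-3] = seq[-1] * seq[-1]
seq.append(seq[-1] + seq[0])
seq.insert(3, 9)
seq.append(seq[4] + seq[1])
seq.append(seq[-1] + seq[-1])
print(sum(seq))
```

878

append seq[0]+seq[0] = 7+7 = 14 → [7, 3, 1, 14]
seq[-3] = seq[-1]*seq[-1] = 14*14 = 196 → [7, 196, 1, 14]
append seq[-1]+seq[0] = 14+7 = 21 → [7, 196, 1, 14, 21]
insert 9 at 3 → [7, 196, 1, 9, 14, 21]
append seq[4]+seq[1] = 14+196 = 210 → [7, 196, 1, 9, 14, 21, 210]
append seq[-1]+seq[-1] = 210+210 = 420 → [7, 196, 1, 9, 14, 21, 210, 420]
sum = 878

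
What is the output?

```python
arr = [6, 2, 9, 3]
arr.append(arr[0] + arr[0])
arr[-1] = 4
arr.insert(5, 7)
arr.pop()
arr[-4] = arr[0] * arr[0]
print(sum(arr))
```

58

append arr[0]+arr[0] = 6+6 = 12 → [6, 2, 9, 3, 12]
arr[-1] = 4 → [6, 2, 9, 3, 4]
insert 7 at 5 → [6, 2, 9, 3, 4, 7]
pop() removes 7 → [6, 2, 9, 3, 4]
arr[-4] = arr[0]*arr[0] = 6*6 = 36 → [6, 36, 9, 3, 4]
sum = 58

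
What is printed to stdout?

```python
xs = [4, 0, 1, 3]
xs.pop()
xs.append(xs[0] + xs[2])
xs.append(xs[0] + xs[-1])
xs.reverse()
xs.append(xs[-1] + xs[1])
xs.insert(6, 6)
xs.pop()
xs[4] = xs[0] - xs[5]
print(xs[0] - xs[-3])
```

9

pop() removes 3 → [4, 0, 1]
append xs[0]+xs[2] = 4+1 = 5 → [4, 0, 1, 5]
append xs[0]+xs[-1] = 4+5 = 9 → [4, 0, 1, 5, 9]
reverse → [9, 5, 1, 0, 4]
append xs[-1]+xs[1] = 4+5 = 9 → [9, 5, 1, 0, 4, 9]
insert 6 at 6 → [9, 5, 1, 0, 4, 9, 6]
pop() removes 6 → [9, 5, 1, 0, 4, 9]
xs[4] = xs[0]-xs[5] = 9-9 = 0 → [9, 5, 1, 0, 0, 9]
xs[0]-xs[-3] = 9-0 = 9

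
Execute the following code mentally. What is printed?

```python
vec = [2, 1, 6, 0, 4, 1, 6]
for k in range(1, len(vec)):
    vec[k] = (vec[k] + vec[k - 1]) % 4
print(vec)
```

[2, 3, 1, 1, 1, 2, 0]

k=1: vec[1] = (1+2)%4 = 3 → [2, 3, 6, 0, 4, 1, 6]
k=2: vec[2] = (6+3)%4 = 1 → [2, 3, 1, 0, 4, 1, 6]
k=3: vec[3] = (0+1)%4 = 1 → [2, 3, 1, 1, 4, 1, 6]
k=4: vec[4] = (4+1)%4 = 1 → [2, 3, 1, 1, 1, 1, 6]
k=5: vec[5] = (1+1)%4 = 2 → [2, 3, 1, 1, 1, 2, 6]
k=6: vec[6] = (6+2)%4 = 0 → [2, 3, 1, 1, 1, 2, 0]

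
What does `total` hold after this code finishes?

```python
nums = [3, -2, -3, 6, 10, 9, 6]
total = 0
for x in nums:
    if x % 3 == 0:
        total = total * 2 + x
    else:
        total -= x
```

x=3: %3==0, total = 0*2+3 = 3
x=-2: not %3==0, total = 3-(-2) = 5
x=-3: %3==0, total = 5*2+(-3) = 7
x=6: %3==0, total = 7*2+6 = 20
x=10: not %3==0, total = 20-10 = 10
x=9: %3==0, total = 10*2+9 = 29
x=6: %3==0, total = 29*2+6 = 64

64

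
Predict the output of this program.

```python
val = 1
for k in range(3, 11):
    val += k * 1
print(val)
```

k=3: val = 1+3*1 = 4
k=4: val = 4+4*1 = 8
k=5: val = 8+5*1 = 13
k=6: val = 13+6*1 = 19
k=7: val = 19+7*1 = 26
k=8: val = 26+8*1 = 34
k=9: val = 34+9*1 = 43
k=10: val = 43+10*1 = 53

53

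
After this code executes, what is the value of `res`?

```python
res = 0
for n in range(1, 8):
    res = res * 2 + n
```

n=1: res = 0*2+1 = 1
n=2: res = 1*2+2 = 4
n=3: res = 4*2+3 = 11
n=4: res = 11*2+4 = 26
n=5: res = 26*2+5 = 57
n=6: res = 57*2+6 = 120
n=7: res = 120*2+7 = 247

247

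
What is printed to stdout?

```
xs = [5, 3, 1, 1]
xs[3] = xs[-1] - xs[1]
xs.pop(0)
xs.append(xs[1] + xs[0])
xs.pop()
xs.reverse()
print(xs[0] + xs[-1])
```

xs[3] = xs[-1]-xs[1] = 1-3 = -2 → [5, 3, 1, -2]
pop(0) removes 5 → [3, 1, -2]
append xs[1]+xs[0] = 1+3 = 4 → [3, 1, -2, 4]
pop() removes 4 → [3, 1, -2]
reverse → [-2, 1, 3]
xs[0]+xs[-1] = (-2)+3 = 1

1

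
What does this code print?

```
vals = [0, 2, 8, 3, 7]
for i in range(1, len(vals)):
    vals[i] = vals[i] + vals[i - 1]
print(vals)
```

i=1: vals[1] = 2+0 = 2 → [0, 2, 8, 3, 7]
i=2: vals[2] = 8+2 = 10 → [0, 2, 10, 3, 7]
i=3: vals[3] = 3+10 = 13 → [0, 2, 10, 13, 7]
i=4: vals[4] = 7+13 = 20 → [0, 2, 10, 13, 20]

[0, 2, 10, 13, 20]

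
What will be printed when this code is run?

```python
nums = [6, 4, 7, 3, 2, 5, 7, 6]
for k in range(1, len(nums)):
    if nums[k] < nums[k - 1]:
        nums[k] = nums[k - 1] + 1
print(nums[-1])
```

k=1: 4<6, nums[1] = 6+1 = 7 → [6, 7, 7, 3, 2, 5, 7, 6]
k=2: 7>=7, unchanged → [6, 7, 7, 3, 2, 5, 7, 6]
k=3: 3<7, nums[3] = 7+1 = 8 → [6, 7, 7, 8, 2, 5, 7, 6]
k=4: 2<8, nums[4] = 8+1 = 9 → [6, 7, 7, 8, 9, 5, 7, 6]
k=5: 5<9, nums[5] = 9+1 = 10 → [6, 7, 7, 8, 9, 10, 7, 6]
k=6: 7<10, nums[6] = 10+1 = 11 → [6, 7, 7, 8, 9, 10, 11, 6]
k=7: 6<11, nums[7] = 11+1 = 12 → [6, 7, 7, 8, 9, 10, 11, 12]

12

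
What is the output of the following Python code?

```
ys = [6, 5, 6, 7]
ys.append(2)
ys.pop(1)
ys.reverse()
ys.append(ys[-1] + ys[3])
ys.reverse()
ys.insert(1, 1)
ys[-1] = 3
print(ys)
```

[12, 1, 6, 6, 7, 3]

append 2 → [6, 5, 6, 7, 2]
pop(1) removes 5 → [6, 6, 7, 2]
reverse → [2, 7, 6, 6]
append ys[-1]+ys[3] = 6+6 = 12 → [2, 7, 6, 6, 12]
reverse → [12, 6, 6, 7, 2]
insert 1 at 1 → [12, 1, 6, 6, 7, 2]
ys[-1] = 3 → [12, 1, 6, 6, 7, 3]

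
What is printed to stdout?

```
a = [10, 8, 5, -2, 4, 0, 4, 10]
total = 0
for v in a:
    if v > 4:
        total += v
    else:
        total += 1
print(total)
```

37

v=10: >4, total = 0+10 = 10
v=8: >4, total = 10+8 = 18
v=5: >4, total = 18+5 = 23
v=-2: not >4, total = 23+1 = 24
v=4: not >4, total = 24+1 = 25
v=0: not >4, total = 25+1 = 26
v=4: not >4, total = 26+1 = 27
v=10: >4, total = 27+10 = 37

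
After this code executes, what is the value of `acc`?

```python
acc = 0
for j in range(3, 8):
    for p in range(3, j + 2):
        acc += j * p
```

j=3,p=3: acc = 0+9 = 9
j=3,p=4: acc = 9+12 = 21
j=4,p=3: acc = 21+12 = 33
j=4,p=4: acc = 33+16 = 49
j=4,p=5: acc = 49+20 = 69
j=5,p=3: acc = 69+15 = 84
j=5,p=4: acc = 84+20 = 104
j=5,p=5: acc = 104+25 = 129
j=5,p=6: acc = 129+30 = 159
j=6,p=3: acc = 159+18 = 177
j=6,p=4: acc = 177+24 = 201
j=6,p=5: acc = 201+30 = 231
j=6,p=6: acc = 231+36 = 267
j=6,p=7: acc = 267+42 = 309
j=7,p=3: acc = 309+21 = 330
j=7,p=4: acc = 330+28 = 358
j=7,p=5: acc = 358+35 = 393
j=7,p=6: acc = 393+42 = 435
j=7,p=7: acc = 435+49 = 484
j=7,p=8: acc = 484+56 = 540

540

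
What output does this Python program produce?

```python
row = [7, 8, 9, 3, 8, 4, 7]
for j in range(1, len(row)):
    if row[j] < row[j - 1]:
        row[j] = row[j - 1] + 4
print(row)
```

j=1: 8>=7, unchanged → [7, 8, 9, 3, 8, 4, 7]
j=2: 9>=8, unchanged → [7, 8, 9, 3, 8, 4, 7]
j=3: 3<9, row[3] = 9+4 = 13 → [7, 8, 9, 13, 8, 4, 7]
j=4: 8<13, row[4] = 13+4 = 17 → [7, 8, 9, 13, 17, 4, 7]
j=5: 4<17, row[5] = 17+4 = 21 → [7, 8, 9, 13, 17, 21, 7]
j=6: 7<21, row[6] = 21+4 = 25 → [7, 8, 9, 13, 17, 21, 25]

[7, 8, 9, 13, 17, 21, 25]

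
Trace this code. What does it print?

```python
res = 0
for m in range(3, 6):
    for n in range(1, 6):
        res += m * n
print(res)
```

180

m=3,n=1: res = 0+3 = 3
m=3,n=2: res = 3+6 = 9
m=3,n=3: res = 9+9 = 18
m=3,n=4: res = 18+12 = 30
m=3,n=5: res = 30+15 = 45
m=4,n=1: res = 45+4 = 49
m=4,n=2: res = 49+8 = 57
m=4,n=3: res = 57+12 = 69
m=4,n=4: res = 69+16 = 85
m=4,n=5: res = 85+20 = 105
m=5,n=1: res = 105+5 = 110
m=5,n=2: res = 110+10 = 120
m=5,n=3: res = 120+15 = 135
m=5,n=4: res = 135+20 = 155
m=5,n=5: res = 155+25 = 180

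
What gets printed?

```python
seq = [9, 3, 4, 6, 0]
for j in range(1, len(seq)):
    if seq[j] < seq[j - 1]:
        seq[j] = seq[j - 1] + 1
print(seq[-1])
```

j=1: 3<9, seq[1] = 9+1 = 10 → [9, 10, 4, 6, 0]
j=2: 4<10, seq[2] = 10+1 = 11 → [9, 10, 11, 6, 0]
j=3: 6<11, seq[3] = 11+1 = 12 → [9, 10, 11, 12, 0]
j=4: 0<12, seq[4] = 12+1 = 13 → [9, 10, 11, 12, 13]

13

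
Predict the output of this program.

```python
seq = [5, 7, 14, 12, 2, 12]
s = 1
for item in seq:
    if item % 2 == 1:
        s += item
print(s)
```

13

item=5: odd, s = 1+5 = 6
item=7: odd, s = 6+7 = 13
item=14: not odd
item=12: not odd
item=2: not odd
item=12: not odd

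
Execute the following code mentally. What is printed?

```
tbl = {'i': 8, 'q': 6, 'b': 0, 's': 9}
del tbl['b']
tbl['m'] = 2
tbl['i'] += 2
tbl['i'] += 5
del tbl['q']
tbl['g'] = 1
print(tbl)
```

{'i': 15, 's': 9, 'm': 2, 'g': 1}

del 'b' → {'i': 8, 'q': 6, 's': 9}
tbl['m'] = 2 → {'i': 8, 'q': 6, 's': 9, 'm': 2}
tbl['i'] = 8+2 = 10 → {'i': 10, 'q': 6, 's': 9, 'm': 2}
tbl['i'] = 10+5 = 15 → {'i': 15, 'q': 6, 's': 9, 'm': 2}
del 'q' → {'i': 15, 's': 9, 'm': 2}
tbl['g'] = 1 → {'i': 15, 's': 9, 'm': 2, 'g': 1}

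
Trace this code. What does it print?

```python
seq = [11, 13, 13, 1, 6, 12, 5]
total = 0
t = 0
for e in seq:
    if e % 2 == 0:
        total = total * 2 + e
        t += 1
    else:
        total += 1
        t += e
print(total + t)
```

86

e=11: not even, total = 0+1 = 1; t=11
e=13: not even, total = 1+1 = 2; t=24
e=13: not even, total = 2+1 = 3; t=37
e=1: not even, total = 3+1 = 4; t=38
e=6: even, total = 4*2+6 = 14; t=39
e=12: even, total = 14*2+12 = 40; t=40
e=5: not even, total = 40+1 = 41; t=45
total+t = 41+45 = 86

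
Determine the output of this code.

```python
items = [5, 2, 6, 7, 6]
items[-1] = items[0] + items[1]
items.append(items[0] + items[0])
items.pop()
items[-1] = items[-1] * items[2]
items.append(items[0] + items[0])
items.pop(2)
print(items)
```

[5, 2, 7, 42, 10]

items[-1] = items[0]+items[1] = 5+2 = 7 → [5, 2, 6, 7, 7]
append items[0]+items[0] = 5+5 = 10 → [5, 2, 6, 7, 7, 10]
pop() removes 10 → [5, 2, 6, 7, 7]
items[-1] = items[-1]*items[2] = 7*6 = 42 → [5, 2, 6, 7, 42]
append items[0]+items[0] = 5+5 = 10 → [5, 2, 6, 7, 42, 10]
pop(2) removes 6 → [5, 2, 7, 42, 10]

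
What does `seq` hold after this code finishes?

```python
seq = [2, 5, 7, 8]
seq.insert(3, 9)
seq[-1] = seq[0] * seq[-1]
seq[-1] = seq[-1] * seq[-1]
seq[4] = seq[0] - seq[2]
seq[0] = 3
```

insert 9 at 3 → [2, 5, 7, 9, 8]
seq[-1] = seq[0]*seq[-1] = 2*8 = 16 → [2, 5, 7, 9, 16]
seq[-1] = seq[-1]*seq[-1] = 16*16 = 256 → [2, 5, 7, 9, 256]
seq[4] = seq[0]-seq[2] = 2-7 = -5 → [2, 5, 7, 9, -5]
seq[0] = 3 → [3, 5, 7, 9, -5]

[3, 5, 7, 9, -5]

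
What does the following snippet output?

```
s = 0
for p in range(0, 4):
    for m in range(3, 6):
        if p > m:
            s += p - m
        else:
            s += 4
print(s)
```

p=0,m=3: not 0>3, s = 0+4 = 4
p=0,m=4: not 0>4, s = 4+4 = 8
p=0,m=5: not 0>5, s = 8+4 = 12
p=1,m=3: not 1>3, s = 12+4 = 16
p=1,m=4: not 1>4, s = 16+4 = 20
p=1,m=5: not 1>5, s = 20+4 = 24
p=2,m=3: not 2>3, s = 24+4 = 28
p=2,m=4: not 2>4, s = 28+4 = 32
p=2,m=5: not 2>5, s = 32+4 = 36
p=3,m=3: not 3>3, s = 36+4 = 40
p=3,m=4: not 3>4, s = 40+4 = 44
p=3,m=5: not 3>5, s = 44+4 = 48

48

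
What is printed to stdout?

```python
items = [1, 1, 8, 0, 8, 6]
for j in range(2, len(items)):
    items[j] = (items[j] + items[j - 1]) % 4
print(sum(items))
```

j=2: items[2] = (8+1)%4 = 1 → [1, 1, 1, 0, 8, 6]
j=3: items[3] = (0+1)%4 = 1 → [1, 1, 1, 1, 8, 6]
j=4: items[4] = (8+1)%4 = 1 → [1, 1, 1, 1, 1, 6]
j=5: items[5] = (6+1)%4 = 3 → [1, 1, 1, 1, 1, 3]
sum = 8

8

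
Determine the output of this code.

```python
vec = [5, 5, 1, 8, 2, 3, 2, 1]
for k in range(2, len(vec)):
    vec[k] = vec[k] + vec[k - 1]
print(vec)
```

[5, 5, 6, 14, 16, 19, 21, 22]

k=2: vec[2] = 1+5 = 6 → [5, 5, 6, 8, 2, 3, 2, 1]
k=3: vec[3] = 8+6 = 14 → [5, 5, 6, 14, 2, 3, 2, 1]
k=4: vec[4] = 2+14 = 16 → [5, 5, 6, 14, 16, 3, 2, 1]
k=5: vec[5] = 3+16 = 19 → [5, 5, 6, 14, 16, 19, 2, 1]
k=6: vec[6] = 2+19 = 21 → [5, 5, 6, 14, 16, 19, 21, 1]
k=7: vec[7] = 1+21 = 22 → [5, 5, 6, 14, 16, 19, 21, 22]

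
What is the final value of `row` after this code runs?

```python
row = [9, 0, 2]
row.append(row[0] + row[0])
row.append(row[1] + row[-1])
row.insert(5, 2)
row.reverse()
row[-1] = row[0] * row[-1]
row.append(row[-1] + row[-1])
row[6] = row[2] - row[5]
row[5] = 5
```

append row[0]+row[0] = 9+9 = 18 → [9, 0, 2, 18]
append row[1]+row[-1] = 0+18 = 18 → [9, 0, 2, 18, 18]
insert 2 at 5 → [9, 0, 2, 18, 18, 2]
reverse → [2, 18, 18, 2, 0, 9]
row[-1] = row[0]*row[-1] = 2*9 = 18 → [2, 18, 18, 2, 0, 18]
append row[-1]+row[-1] = 18+18 = 36 → [2, 18, 18, 2, 0, 18, 36]
row[6] = row[2]-row[5] = 18-18 = 0 → [2, 18, 18, 2, 0, 18, 0]
row[5] = 5 → [2, 18, 18, 2, 0, 5, 0]

[2, 18, 18, 2, 0, 5, 0]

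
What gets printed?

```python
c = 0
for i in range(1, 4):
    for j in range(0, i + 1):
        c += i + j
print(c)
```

i=1,j=0: c = 0+1 = 1
i=1,j=1: c = 1+2 = 3
i=2,j=0: c = 3+2 = 5
i=2,j=1: c = 5+3 = 8
i=2,j=2: c = 8+4 = 12
i=3,j=0: c = 12+3 = 15
i=3,j=1: c = 15+4 = 19
i=3,j=2: c = 19+5 = 24
i=3,j=3: c = 24+6 = 30

30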